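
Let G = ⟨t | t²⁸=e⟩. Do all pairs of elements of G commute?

G has a single generator, so G is cyclic and hence abelian.

Answer: Yes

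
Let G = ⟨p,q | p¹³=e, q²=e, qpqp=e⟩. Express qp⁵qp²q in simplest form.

Multiply left to right, reducing at each step:
  q · p⁵ = p⁸q
  (p⁸q) · q = p⁸
  (p⁸) · p² = p¹⁰
  (p¹⁰) · q = p¹⁰q

Answer: p¹⁰q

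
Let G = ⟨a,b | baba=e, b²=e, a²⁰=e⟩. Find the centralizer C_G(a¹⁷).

⟨a¹⁷⟩ ⊆ C_G(a¹⁷) since powers of a¹⁷ commute with a¹⁷; so |C_G(a¹⁷)| ≥ |⟨a¹⁷⟩| = 20.
By orbit–stabilizer, |C_G(a¹⁷)| = |G| / |conj. class of a¹⁷| = 40 / 2 = 20.
The 20 elements commuting with a¹⁷ are {e, a, a², a³, a⁴, a⁵, a⁶, a⁷, a⁸, a⁹, a¹⁰, a¹¹, a¹², a¹³, a¹⁴, a¹⁵, a¹⁶, a¹⁷, a¹⁸, a¹⁹}.

Answer: {e, a, a², a³, a⁴, a⁵, a⁶, a⁷, a⁸, a⁹, a¹⁰, a¹¹, a¹², a¹³, a¹⁴, a¹⁵, a¹⁶, a¹⁷, a¹⁸, a¹⁹}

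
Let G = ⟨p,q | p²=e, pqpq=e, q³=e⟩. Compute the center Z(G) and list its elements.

An element z ∈ Z(G) iff z commutes with every generator.
For example e is central: e·p = p = p·e; e·q = q = q·e.
Whereas p ∉ Z(G) since p·q = pq ≠ pq² = q·p.
Checking each of the 6 elements this way gives Z(G) = {e}, of order 1.

Answer: {e}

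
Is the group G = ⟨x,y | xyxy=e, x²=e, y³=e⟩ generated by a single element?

Every cyclic group is abelian. But x·y = xy while y·x = xy², so x·y ≠ y·x and G is not abelian. Hence G is not cyclic.

Answer: No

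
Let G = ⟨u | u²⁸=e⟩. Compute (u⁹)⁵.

Compute successive powers of (u⁹), reducing at each step:
  (u⁹)²: (u⁹) · u⁹ = u¹⁸
  (u⁹)³: (u¹⁸) · u⁹ = u²⁷
  (u⁹)⁴: (u²⁷) · u⁹ = u⁸
  (u⁹)⁵: (u⁸) · u⁹ = u¹⁷

Answer: u¹⁷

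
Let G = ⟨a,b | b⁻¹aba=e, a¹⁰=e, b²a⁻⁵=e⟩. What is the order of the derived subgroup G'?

G' = [G, G] is generated by all commutators. The generator-pair commutators are: [a, b] = a².
The subgroup they normally generate is {e, a², a⁴, a⁶, a⁸}, of order 5.
Check: |G/G'| = 20/5 = 4 is the order of the abelianisation.

Answer: 5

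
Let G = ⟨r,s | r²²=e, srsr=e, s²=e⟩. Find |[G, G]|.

G' = [G, G] is generated by all commutators. The generator-pair commutators are: [r, s] = r².
The subgroup they normally generate is {e, r², r⁴, r⁶, r⁸, r¹⁰, r¹², r¹⁴, r¹⁶, r¹⁸, r²⁰}, of order 11.
Check: |G/G'| = 44/11 = 4 is the order of the abelianisation.

Answer: 11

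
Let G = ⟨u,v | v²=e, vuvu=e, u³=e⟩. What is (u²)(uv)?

Compute (u²) · (uv) by multiplying left to right and reducing via the relations at each step:
  (u²) · u = e
  e · v = v

Answer: v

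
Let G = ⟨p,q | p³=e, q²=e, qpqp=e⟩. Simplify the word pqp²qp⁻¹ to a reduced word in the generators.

Multiply left to right, reducing at each step:
  p · q = pq
  (pq) · p² = p²q
  (p²q) · q = p²
  (p²) · p⁻¹ = p

Answer: p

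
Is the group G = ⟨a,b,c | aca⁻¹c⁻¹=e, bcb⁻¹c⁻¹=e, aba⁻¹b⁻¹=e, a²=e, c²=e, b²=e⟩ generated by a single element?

|G| = 8, but the maximum element order in G is 2 < 8. No single element generates all of G, so G is not cyclic.

Answer: No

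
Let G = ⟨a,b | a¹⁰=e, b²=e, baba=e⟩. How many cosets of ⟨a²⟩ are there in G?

First find ord(a²) by computing successive powers:
  (a²)¹ = a², (a²)² = a⁴, (a²)³ = a⁶, (a²)⁴ = a⁸, (a²)⁵ = e.
So |⟨a²⟩| = ord(a²) = 5. With |G| = 20, by Lagrange [G : ⟨a²⟩] = 20/5 = 4.

Answer: 4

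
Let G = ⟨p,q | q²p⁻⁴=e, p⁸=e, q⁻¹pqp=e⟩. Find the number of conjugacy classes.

The conjugacy classes (representative and size) are:
  [e] (size 1), [p⁷] (size 2), [p⁶] (size 2), [p³] (size 2), [p⁴] (size 1), [p²q⁻¹] (size 4), [p³q⁻¹] (size 4).
Class equation: 1 + 2 + 2 + 2 + 1 + 4 + 4 = 16 = |G|. So G has 7 conjugacy classes.

Answer: 7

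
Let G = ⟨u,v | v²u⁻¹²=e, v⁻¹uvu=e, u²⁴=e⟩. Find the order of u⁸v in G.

Compute successive powers until reaching e:
  (u⁸v)¹ = u⁸v, (u⁸v)² = u¹², (u⁸v)³ = u⁸v⁻¹, (u⁸v)⁴ = e.
The smallest positive k with (u⁸v)ᵏ = e is 4.

Answer: 4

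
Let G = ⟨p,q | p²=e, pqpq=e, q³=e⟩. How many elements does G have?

Enumerate words in the generators, reducing via the relations: the distinct elements are
  {e, p, q, pq, q², pq²}.
No further products give new elements, so |G| = 6.

Answer: 6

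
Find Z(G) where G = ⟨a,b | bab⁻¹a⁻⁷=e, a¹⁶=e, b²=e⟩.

An element z ∈ Z(G) iff z commutes with every generator.
For example a⁸ is central: (a⁸)·a = a⁹ = a·(a⁸); (a⁸)·b = a⁸b = b·(a⁸).
Whereas a ∉ Z(G) since a·b = ab ≠ a⁷b = b·a.
Checking each of the 32 elements this way gives Z(G) = {e, a⁸}, of order 2.

Answer: {e, a⁸}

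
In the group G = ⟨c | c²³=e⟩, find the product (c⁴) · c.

Compute (c⁴) · c by multiplying left to right and reducing via the relations at each step:
  (c⁴) · c = c⁵

Answer: c⁵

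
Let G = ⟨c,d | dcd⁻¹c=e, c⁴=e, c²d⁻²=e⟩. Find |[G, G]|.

G' = [G, G] is generated by all commutators. The generator-pair commutators are: [c, d] = c².
The subgroup they normally generate is {e, c²}, of order 2.
Check: |G/G'| = 8/2 = 4 is the order of the abelianisation.

Answer: 2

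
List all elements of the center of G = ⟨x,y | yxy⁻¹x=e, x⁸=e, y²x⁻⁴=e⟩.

An element z ∈ Z(G) iff z commutes with every generator.
For example x⁴ is central: (x⁴)·x = x⁵ = x·(x⁴); (x⁴)·y = y⁻¹ = y·(x⁴).
Whereas x ∉ Z(G) since x·y = xy ≠ x³y⁻¹ = y·x.
Checking each of the 16 elements this way gives Z(G) = {e, x⁴}, of order 2.

Answer: {e, x⁴}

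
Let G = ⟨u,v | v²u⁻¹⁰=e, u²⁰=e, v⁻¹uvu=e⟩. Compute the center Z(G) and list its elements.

An element z ∈ Z(G) iff z commutes with every generator.
For example u¹⁰ is central: (u¹⁰)·u = u¹¹ = u·(u¹⁰); (u¹⁰)·v = v⁻¹ = v·(u¹⁰).
Whereas u ∉ Z(G) since u·v = uv ≠ u⁹v⁻¹ = v·u.
Checking each of the 40 elements this way gives Z(G) = {e, u¹⁰}, of order 2.

Answer: {e, u¹⁰}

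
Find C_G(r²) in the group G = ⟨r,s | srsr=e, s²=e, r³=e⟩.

⟨r²⟩ ⊆ C_G(r²) since powers of r² commute with r²; so |C_G(r²)| ≥ |⟨r²⟩| = 3.
By orbit–stabilizer, |C_G(r²)| = |G| / |conj. class of r²| = 6 / 2 = 3.
The 3 elements commuting with r² are {e, r, r²}.

Answer: {e, r, r²}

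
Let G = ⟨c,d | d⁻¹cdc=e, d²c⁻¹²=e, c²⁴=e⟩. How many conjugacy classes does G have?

The conjugacy classes (representative and size) are:
  [e] (size 1), [c] (size 2), [c²] (size 2), [c³] (size 2), [c⁴] (size 2), [c⁵] (size 2), [c¹⁸] (size 2), [c⁷] (size 2), [c¹⁶] (size 2), [c¹⁵] (size 2), [c¹⁴] (size 2), [c¹³] (size 2), [c¹²] (size 1), [c⁶d] (size 12), [c⁵d⁻¹] (size 12).
Class equation: 1 + 2 + 2 + 2 + 2 + 2 + 2 + 2 + 2 + 2 + 2 + 2 + 1 + 12 + 12 = 48 = |G|. So G has 15 conjugacy classes.

Answer: 15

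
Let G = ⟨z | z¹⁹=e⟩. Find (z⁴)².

Compute successive powers of (z⁴), reducing at each step:
  (z⁴)²: (z⁴) · z⁴ = z⁸

Answer: z⁸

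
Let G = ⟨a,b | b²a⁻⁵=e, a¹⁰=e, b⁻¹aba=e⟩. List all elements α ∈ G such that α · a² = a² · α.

⟨a²⟩ ⊆ C_G(a²) since powers of a² commute with a²; so |C_G(a²)| ≥ |⟨a²⟩| = 5.
By orbit–stabilizer, |C_G(a²)| = |G| / |conj. class of a²| = 20 / 2 = 10.
The 10 elements commuting with a² are {e, a, a², a³, a⁴, a⁵, a⁶, a⁷, a⁸, a⁹}.

Answer: {e, a, a², a³, a⁴, a⁵, a⁶, a⁷, a⁸, a⁹}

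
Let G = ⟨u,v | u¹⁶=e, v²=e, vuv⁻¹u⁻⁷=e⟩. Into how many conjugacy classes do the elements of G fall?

The conjugacy classes (representative and size) are:
  [e] (size 1), [u] (size 2), [u¹⁴] (size 2), [u³] (size 2), [u⁴] (size 2), [u¹⁰] (size 2), [u⁸] (size 1), [u⁹] (size 2), [u¹¹] (size 2), [u¹⁰v] (size 8), [uv] (size 8).
Class equation: 1 + 2 + 2 + 2 + 2 + 2 + 1 + 2 + 2 + 8 + 8 = 32 = |G|. So G has 11 conjugacy classes.

Answer: 11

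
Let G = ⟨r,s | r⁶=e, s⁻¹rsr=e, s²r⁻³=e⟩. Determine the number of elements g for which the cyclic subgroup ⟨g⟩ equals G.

⟨g⟩ = G would require ord(g) = |G| = 12, but the maximum element order in G is 6 < 12. So G is not cyclic and no single element generates it: the count is 0.

Answer: 0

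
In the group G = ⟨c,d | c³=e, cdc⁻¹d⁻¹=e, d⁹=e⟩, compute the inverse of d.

The order of d is 9 (smallest k with dᵏ = e), so d⁻¹ = d⁸ = d⁸.
Check: d · (d⁸) → d · d⁸ = e, giving e as required.

Answer: d⁸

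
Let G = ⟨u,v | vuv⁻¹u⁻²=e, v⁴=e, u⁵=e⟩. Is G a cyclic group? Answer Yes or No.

Every cyclic group is abelian. But u·v = uv while v·u = u²v, so u·v ≠ v·u and G is not abelian. Hence G is not cyclic.

Answer: No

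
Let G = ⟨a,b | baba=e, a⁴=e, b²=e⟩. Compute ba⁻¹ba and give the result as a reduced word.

Multiply left to right, reducing at each step:
  b · a⁻¹ = ab
  (ab) · b = a
  a · a = a²

Answer: a²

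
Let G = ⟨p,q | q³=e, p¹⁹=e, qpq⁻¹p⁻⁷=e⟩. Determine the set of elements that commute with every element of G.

An element z ∈ Z(G) iff z commutes with every generator.
For example e is central: e·p = p = p·e; e·q = q = q·e.
Whereas p ∉ Z(G) since p·q = pq ≠ p⁷q = q·p.
Checking each of the 57 elements this way gives Z(G) = {e}, of order 1.

Answer: {e}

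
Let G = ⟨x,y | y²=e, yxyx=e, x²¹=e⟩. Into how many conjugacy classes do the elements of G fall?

The conjugacy classes (representative and size) are:
  [e] (size 1), [x²⁰] (size 2), [x²] (size 2), [x³] (size 2), [x¹⁷] (size 2), [x⁵] (size 2), [x⁶] (size 2), [x⁷] (size 2), [x⁸] (size 2), [x⁹] (size 2), [x¹⁰] (size 2), [y] (size 21).
Class equation: 1 + 2 + 2 + 2 + 2 + 2 + 2 + 2 + 2 + 2 + 2 + 21 = 42 = |G|. So G has 12 conjugacy classes.

Answer: 12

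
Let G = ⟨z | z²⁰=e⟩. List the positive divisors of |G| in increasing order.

|G| = 20 = 2² · 5. By Lagrange's theorem the order of any subgroup divides 20; the divisors of 20 are 1, 2, 4, 5, 10, 20.

Answer: 1, 2, 4, 5, 10, 20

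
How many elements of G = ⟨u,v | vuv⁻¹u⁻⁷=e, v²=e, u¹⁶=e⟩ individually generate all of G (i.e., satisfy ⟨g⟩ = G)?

⟨g⟩ = G would require ord(g) = |G| = 32, but the maximum element order in G is 16 < 32. So G is not cyclic and no single element generates it: the count is 0.

Answer: 0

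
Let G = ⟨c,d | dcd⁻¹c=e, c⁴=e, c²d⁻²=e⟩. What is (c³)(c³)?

Compute (c³) · (c³) by multiplying left to right and reducing via the relations at each step:
  (c³) · c³ = c²

Answer: c²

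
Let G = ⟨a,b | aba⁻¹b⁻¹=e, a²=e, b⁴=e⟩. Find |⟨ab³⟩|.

|⟨ab³⟩| equals the order of ab³. Compute successive powers until reaching e:
  (ab³)¹ = ab³, (ab³)² = b², (ab³)³ = ab, (ab³)⁴ = e.
The smallest positive k with (ab³)ᵏ = e is 4, so |⟨ab³⟩| = 4.

Answer: 4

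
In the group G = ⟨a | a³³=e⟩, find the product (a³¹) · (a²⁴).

Compute (a³¹) · (a²⁴) by multiplying left to right and reducing via the relations at each step:
  (a³¹) · a²⁴ = a²²

Answer: a²²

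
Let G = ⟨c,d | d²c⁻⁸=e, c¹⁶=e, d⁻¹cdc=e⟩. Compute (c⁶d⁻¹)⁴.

Compute successive powers of (c⁶d⁻¹), reducing at each step:
  (c⁶d⁻¹)²: (c⁶d⁻¹) · c⁶ = d⁻¹;   (d⁻¹) · d⁻¹ = c⁸
  (c⁶d⁻¹)³: (c⁸) · c⁶ = c¹⁴;   (c¹⁴) · d⁻¹ = c⁶d
  (c⁶d⁻¹)⁴: (c⁶d) · c⁶ = d;   d · d⁻¹ = e

Answer: e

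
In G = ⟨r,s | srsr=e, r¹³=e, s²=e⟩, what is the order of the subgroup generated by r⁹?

|⟨r⁹⟩| equals the order of r⁹. Compute successive powers until reaching e:
  (r⁹)¹ = r⁹, (r⁹)² = r⁵, (r⁹)³ = r, (r⁹)⁴ = r¹⁰, (r⁹)⁵ = r⁶, (r⁹)⁶ = r², (r⁹)⁷ = r¹¹, (r⁹)⁸ = r⁷, (r⁹)⁹ = r³, (r⁹)¹⁰ = r¹², (r⁹)¹¹ = r⁸, (r⁹)¹² = r⁴, (r⁹)¹³ = e.
The smallest positive k with (r⁹)ᵏ = e is 13, so |⟨r⁹⟩| = 13.

Answer: 13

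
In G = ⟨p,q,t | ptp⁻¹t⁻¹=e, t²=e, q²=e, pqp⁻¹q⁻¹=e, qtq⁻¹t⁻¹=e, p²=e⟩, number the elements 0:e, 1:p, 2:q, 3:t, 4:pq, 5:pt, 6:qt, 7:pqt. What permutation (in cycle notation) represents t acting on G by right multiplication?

(0 3)(1 5)(2 6)(4 7)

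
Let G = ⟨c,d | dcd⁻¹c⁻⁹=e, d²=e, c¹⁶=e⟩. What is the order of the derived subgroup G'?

G' = [G, G] is generated by all commutators. The generator-pair commutators are: [c, d] = c⁸.
The subgroup they normally generate is {e, c⁸}, of order 2.
Check: |G/G'| = 32/2 = 16 is the order of the abelianisation.

Answer: 2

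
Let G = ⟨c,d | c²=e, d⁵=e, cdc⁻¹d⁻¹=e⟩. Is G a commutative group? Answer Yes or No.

Each pair of generators commutes: c·d = cd = d·c. Since the generators pairwise commute, every element of G commutes with every other, so G is abelian.

Answer: Yes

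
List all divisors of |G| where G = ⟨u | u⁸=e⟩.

|G| = 8 = 2³. By Lagrange's theorem the order of any subgroup divides 8; the divisors of 8 are 1, 2, 4, 8.

Answer: 1, 2, 4, 8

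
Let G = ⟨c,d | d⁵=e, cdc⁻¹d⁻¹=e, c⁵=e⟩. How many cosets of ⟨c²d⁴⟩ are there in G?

First find ord(c²d⁴) by computing successive powers:
  (c²d⁴)¹ = c²d⁴, (c²d⁴)² = c⁴d³, (c²d⁴)³ = cd², (c²d⁴)⁴ = c³d, (c²d⁴)⁵ = e.
So |⟨c²d⁴⟩| = ord(c²d⁴) = 5. With |G| = 25, by Lagrange [G : ⟨c²d⁴⟩] = 25/5 = 5.

Answer: 5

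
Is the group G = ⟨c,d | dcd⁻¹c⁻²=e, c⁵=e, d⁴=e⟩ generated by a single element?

Every cyclic group is abelian. But c·d = cd while d·c = c²d, so c·d ≠ d·c and G is not abelian. Hence G is not cyclic.

Answer: No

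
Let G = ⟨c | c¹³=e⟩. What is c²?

Compute successive powers of c, reducing at each step:
  c²: c · c = c²

Answer: c²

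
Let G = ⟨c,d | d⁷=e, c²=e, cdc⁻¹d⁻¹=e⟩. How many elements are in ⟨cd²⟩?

|⟨cd²⟩| equals the order of cd². Compute successive powers until reaching e:
  (cd²)¹ = cd², (cd²)² = d⁴, (cd²)³ = cd⁶, (cd²)⁴ = d, (cd²)⁵ = cd³, (cd²)⁶ = d⁵, (cd²)⁷ = c, (cd²)⁸ = d², (cd²)⁹ = cd⁴, (cd²)¹⁰ = d⁶, (cd²)¹¹ = cd, (cd²)¹² = d³, (cd²)¹³ = cd⁵, (cd²)¹⁴ = e.
The smallest positive k with (cd²)ᵏ = e is 14, so |⟨cd²⟩| = 14.

Answer: 14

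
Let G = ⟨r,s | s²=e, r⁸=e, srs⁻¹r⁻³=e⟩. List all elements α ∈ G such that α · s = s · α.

⟨s⟩ ⊆ C_G(s) since powers of s commute with s; so |C_G(s)| ≥ |⟨s⟩| = 2.
By orbit–stabilizer, |C_G(s)| = |G| / |conj. class of s| = 16 / 4 = 4.
The 4 elements commuting with s are {e, r⁴, s, r⁴s}.

Answer: {e, r⁴, s, r⁴s}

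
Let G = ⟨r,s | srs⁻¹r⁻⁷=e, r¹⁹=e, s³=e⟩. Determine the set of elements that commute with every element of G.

An element z ∈ Z(G) iff z commutes with every generator.
For example e is central: e·r = r = r·e; e·s = s = s·e.
Whereas r ∉ Z(G) since r·s = rs ≠ r⁷s = s·r.
Checking each of the 57 elements this way gives Z(G) = {e}, of order 1.

Answer: {e}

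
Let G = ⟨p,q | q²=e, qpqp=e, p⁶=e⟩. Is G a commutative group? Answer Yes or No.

p·q = pq but q·p = p⁵q, so p·q ≠ q·p and G is not abelian.

Answer: No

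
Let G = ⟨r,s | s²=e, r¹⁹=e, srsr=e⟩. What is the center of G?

An element z ∈ Z(G) iff z commutes with every generator.
For example e is central: e·r = r = r·e; e·s = s = s·e.
Whereas r ∉ Z(G) since r·s = rs ≠ r¹⁸s = s·r.
Checking each of the 38 elements this way gives Z(G) = {e}, of order 1.

Answer: {e}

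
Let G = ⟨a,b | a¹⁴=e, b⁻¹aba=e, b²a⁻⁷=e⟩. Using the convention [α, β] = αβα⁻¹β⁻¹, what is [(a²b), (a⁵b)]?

[(a²b), (a⁵b)] = (a²b)·(a⁵b)·(a²b)⁻¹·(a⁵b)⁻¹.
  (a²b) · (a⁵b) = a⁴
  (a⁴) · (a²b⁻¹) = a⁶b⁻¹
  (a⁶b⁻¹) · (a⁵b⁻¹) = a⁸

Answer: a⁸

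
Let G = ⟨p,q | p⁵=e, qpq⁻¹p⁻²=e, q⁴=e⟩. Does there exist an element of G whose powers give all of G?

Every cyclic group is abelian. But p·q = pq while q·p = p²q, so p·q ≠ q·p and G is not abelian. Hence G is not cyclic.

Answer: No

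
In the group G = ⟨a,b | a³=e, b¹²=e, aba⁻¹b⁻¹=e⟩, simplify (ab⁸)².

Compute successive powers of (ab⁸), reducing at each step:
  (ab⁸)²: (ab⁸) · a = a²b⁸;   (a²b⁸) · b⁸ = a²b⁴

Answer: a²b⁴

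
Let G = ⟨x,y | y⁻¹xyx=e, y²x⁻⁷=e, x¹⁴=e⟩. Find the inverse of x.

The order of x is 14 (smallest k with xᵏ = e), so x⁻¹ = x¹³ = x¹³.
Check: x · (x¹³) → x · x¹³ = e, giving e as required.

Answer: x¹³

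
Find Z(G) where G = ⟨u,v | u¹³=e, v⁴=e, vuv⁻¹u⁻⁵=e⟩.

An element z ∈ Z(G) iff z commutes with every generator.
For example e is central: e·u = u = u·e; e·v = v = v·e.
Whereas u ∉ Z(G) since u·v = uv ≠ u⁵v = v·u.
Checking each of the 52 elements this way gives Z(G) = {e}, of order 1.

Answer: {e}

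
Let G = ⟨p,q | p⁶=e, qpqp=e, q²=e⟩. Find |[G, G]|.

G' = [G, G] is generated by all commutators. The generator-pair commutators are: [p, q] = p².
The subgroup they normally generate is {e, p², p⁴}, of order 3.
Check: |G/G'| = 12/3 = 4 is the order of the abelianisation.

Answer: 3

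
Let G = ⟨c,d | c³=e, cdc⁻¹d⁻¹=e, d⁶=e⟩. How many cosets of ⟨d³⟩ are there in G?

First find ord(d³) by computing successive powers:
  (d³)¹ = d³, (d³)² = e.
So |⟨d³⟩| = ord(d³) = 2. With |G| = 18, by Lagrange [G : ⟨d³⟩] = 18/2 = 9.

Answer: 9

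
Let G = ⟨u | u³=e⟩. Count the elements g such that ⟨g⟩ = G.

G is cyclic of order 3. An element generates G iff its order is 3, and a cyclic group of order 3 has exactly φ(3) = 2 such elements.

Answer: 2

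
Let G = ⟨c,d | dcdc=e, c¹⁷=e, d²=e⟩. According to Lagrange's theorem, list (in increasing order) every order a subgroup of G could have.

|G| = 34 = 2 · 17. By Lagrange's theorem the order of any subgroup divides 34; the divisors of 34 are 1, 2, 17, 34.

Answer: 1, 2, 17, 34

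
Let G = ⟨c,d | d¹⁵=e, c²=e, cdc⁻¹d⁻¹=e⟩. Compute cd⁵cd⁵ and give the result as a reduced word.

Multiply left to right, reducing at each step:
  c · d⁵ = cd⁵
  (cd⁵) · c = d⁵
  (d⁵) · d⁵ = d¹⁰

Answer: d¹⁰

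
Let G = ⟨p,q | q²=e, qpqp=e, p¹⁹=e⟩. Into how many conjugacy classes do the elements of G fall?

The conjugacy classes (representative and size) are:
  [e] (size 1), [p¹⁸] (size 2), [p²] (size 2), [p¹⁶] (size 2), [p⁴] (size 2), [p¹⁴] (size 2), [p¹³] (size 2), [p¹²] (size 2), [p⁸] (size 2), [p⁹] (size 2), [q] (size 19).
Class equation: 1 + 2 + 2 + 2 + 2 + 2 + 2 + 2 + 2 + 2 + 19 = 38 = |G|. So G has 11 conjugacy classes.

Answer: 11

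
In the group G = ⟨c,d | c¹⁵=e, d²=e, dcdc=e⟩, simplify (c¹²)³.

Compute successive powers of (c¹²), reducing at each step:
  (c¹²)²: (c¹²) · c¹² = c⁹
  (c¹²)³: (c⁹) · c¹² = c⁶

Answer: c⁶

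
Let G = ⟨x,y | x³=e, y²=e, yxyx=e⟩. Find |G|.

Enumerate words in the generators, reducing via the relations: the distinct elements are
  {e, x, y, xy, x², x²y}.
No further products give new elements, so |G| = 6.

Answer: 6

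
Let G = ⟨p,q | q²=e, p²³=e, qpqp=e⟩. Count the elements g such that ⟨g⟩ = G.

⟨g⟩ = G would require ord(g) = |G| = 46, but the maximum element order in G is 23 < 46. So G is not cyclic and no single element generates it: the count is 0.

Answer: 0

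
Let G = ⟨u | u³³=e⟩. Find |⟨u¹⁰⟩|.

|⟨u¹⁰⟩| equals the order of u¹⁰. Compute successive powers until reaching e:
  (u¹⁰)¹ = u¹⁰, (u¹⁰)² = u²⁰, (u¹⁰)³ = u³⁰, (u¹⁰)⁴ = u⁷, (u¹⁰)⁵ = u¹⁷, (u¹⁰)⁶ = u²⁷, (u¹⁰)⁷ = u⁴, (u¹⁰)⁸ = u¹⁴, (u¹⁰)⁹ = u²⁴, (u¹⁰)¹⁰ = u, (u¹⁰)¹¹ = u¹¹, (u¹⁰)¹² = u²¹, (u¹⁰)¹³ = u³¹, (u¹⁰)¹⁴ = u⁸, (u¹⁰)¹⁵ = u¹⁸, (u¹⁰)¹⁶ = u²⁸, (u¹⁰)¹⁷ = u⁵, (u¹⁰)¹⁸ = u¹⁵, (u¹⁰)¹⁹ = u²⁵, (u¹⁰)²⁰ = u², (u¹⁰)²¹ = u¹², (u¹⁰)²² = u²², (u¹⁰)²³ = u³², (u¹⁰)²⁴ = u⁹, (u¹⁰)²⁵ = u¹⁹, (u¹⁰)²⁶ = u²⁹, (u¹⁰)²⁷ = u⁶, (u¹⁰)²⁸ = u¹⁶, (u¹⁰)²⁹ = u²⁶, (u¹⁰)³⁰ = u³, (u¹⁰)³¹ = u¹³, (u¹⁰)³² = u²³, (u¹⁰)³³ = e.
The smallest positive k with (u¹⁰)ᵏ = e is 33, so |⟨u¹⁰⟩| = 33.

Answer: 33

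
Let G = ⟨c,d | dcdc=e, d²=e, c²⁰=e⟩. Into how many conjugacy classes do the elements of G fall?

The conjugacy classes (representative and size) are:
  [e] (size 1), [c] (size 2), [c¹⁸] (size 2), [c³] (size 2), [c⁴] (size 2), [c¹⁵] (size 2), [c¹⁴] (size 2), [c⁷] (size 2), [c¹²] (size 2), [c¹¹] (size 2), [c¹⁰] (size 1), [c¹⁸d] (size 10), [c⁵d] (size 10).
Class equation: 1 + 2 + 2 + 2 + 2 + 2 + 2 + 2 + 2 + 2 + 1 + 10 + 10 = 40 = |G|. So G has 13 conjugacy classes.

Answer: 13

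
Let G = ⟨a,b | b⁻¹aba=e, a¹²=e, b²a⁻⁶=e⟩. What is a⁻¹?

The order of a is 12 (smallest k with aᵏ = e), so a⁻¹ = a¹¹ = a¹¹.
Check: a · (a¹¹) → a · a¹¹ = e, giving e as required.

Answer: a¹¹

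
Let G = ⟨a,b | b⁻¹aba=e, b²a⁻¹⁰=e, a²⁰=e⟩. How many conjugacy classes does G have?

The conjugacy classes (representative and size) are:
  [e] (size 1), [a] (size 2), [a²] (size 2), [a³] (size 2), [a⁴] (size 2), [a⁵] (size 2), [a¹⁴] (size 2), [a⁷] (size 2), [a⁸] (size 2), [a¹¹] (size 2), [a¹⁰] (size 1), [a²b⁻¹] (size 10), [a⁹b] (size 10).
Class equation: 1 + 2 + 2 + 2 + 2 + 2 + 2 + 2 + 2 + 2 + 1 + 10 + 10 = 40 = |G|. So G has 13 conjugacy classes.

Answer: 13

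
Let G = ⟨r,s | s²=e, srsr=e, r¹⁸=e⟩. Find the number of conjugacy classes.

The conjugacy classes (representative and size) are:
  [e] (size 1), [r] (size 2), [r²] (size 2), [r³] (size 2), [r¹⁴] (size 2), [r⁵] (size 2), [r¹²] (size 2), [r⁷] (size 2), [r¹⁰] (size 2), [r⁹] (size 1), [r¹⁰s] (size 9), [rs] (size 9).
Class equation: 1 + 2 + 2 + 2 + 2 + 2 + 2 + 2 + 2 + 1 + 9 + 9 = 36 = |G|. So G has 12 conjugacy classes.

Answer: 12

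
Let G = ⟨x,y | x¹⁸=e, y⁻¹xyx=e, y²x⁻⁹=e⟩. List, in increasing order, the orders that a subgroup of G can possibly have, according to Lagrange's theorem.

|G| = 36 = 2² · 3². By Lagrange's theorem the order of any subgroup divides 36; the divisors of 36 are 1, 2, 3, 4, 6, 9, 12, 18, 36.

Answer: 1, 2, 3, 4, 6, 9, 12, 18, 36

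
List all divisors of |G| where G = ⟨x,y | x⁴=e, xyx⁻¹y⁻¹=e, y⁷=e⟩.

|G| = 28 = 2² · 7. By Lagrange's theorem the order of any subgroup divides 28; the divisors of 28 are 1, 2, 4, 7, 14, 28.

Answer: 1, 2, 4, 7, 14, 28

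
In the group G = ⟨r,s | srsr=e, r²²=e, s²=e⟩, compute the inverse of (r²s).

The order of (r²s) is 2 (smallest k with (r²s)ᵏ = e), so (r²s)⁻¹ = (r²s)¹ = r²s.
Check: (r²s) · (r²s) → (r²s) · r² = s;   s · s = e, giving e as required.

Answer: r²s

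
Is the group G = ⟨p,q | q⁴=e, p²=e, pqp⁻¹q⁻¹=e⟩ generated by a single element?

|G| = 8, but the maximum element order in G is 4 < 8. No single element generates all of G, so G is not cyclic.

Answer: No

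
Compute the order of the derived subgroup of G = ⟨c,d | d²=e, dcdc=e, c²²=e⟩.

G' = [G, G] is generated by all commutators. The generator-pair commutators are: [c, d] = c².
The subgroup they normally generate is {e, c², c⁴, c⁶, c⁸, c¹⁰, c¹², c¹⁴, c¹⁶, c¹⁸, c²⁰}, of order 11.
Check: |G/G'| = 44/11 = 4 is the order of the abelianisation.

Answer: 11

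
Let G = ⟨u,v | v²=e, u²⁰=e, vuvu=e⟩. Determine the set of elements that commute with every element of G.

An element z ∈ Z(G) iff z commutes with every generator.
For example u¹⁰ is central: (u¹⁰)·u = u¹¹ = u·(u¹⁰); (u¹⁰)·v = u¹⁰v = v·(u¹⁰).
Whereas u ∉ Z(G) since u·v = uv ≠ u¹⁹v = v·u.
Checking each of the 40 elements this way gives Z(G) = {e, u¹⁰}, of order 2.

Answer: {e, u¹⁰}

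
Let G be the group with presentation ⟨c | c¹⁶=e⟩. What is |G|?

G is generated by a single element, so G is cyclic. The relator gives c¹⁶ = e and no smaller power is forced to be e, so the 16 powers {c, e, c², c³, c⁴, c⁵, c⁶, c⁷, c⁸, c⁹, c¹², c¹³, c¹¹, c¹⁰, c¹⁴, c¹⁵} are distinct. Hence |G| = 16.

Answer: 16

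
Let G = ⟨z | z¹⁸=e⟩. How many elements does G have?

G is generated by a single element, so G is cyclic. The relator gives z¹⁸ = e and no smaller power is forced to be e, so the 18 powers {e, z, z², z³, z⁴, z⁵, z⁶, z⁷, z⁸, z⁹, z¹², z¹³, z¹¹, z¹⁰, z¹⁴, z¹⁵, z¹⁶, z¹⁷} are distinct. Hence |G| = 18.

Answer: 18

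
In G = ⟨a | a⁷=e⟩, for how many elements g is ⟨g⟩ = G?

G is cyclic of order 7. An element generates G iff its order is 7, and a cyclic group of order 7 has exactly φ(7) = 6 such elements.

Answer: 6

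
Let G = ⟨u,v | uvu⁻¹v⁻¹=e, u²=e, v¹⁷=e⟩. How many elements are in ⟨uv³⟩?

|⟨uv³⟩| equals the order of uv³. Compute successive powers until reaching e:
  (uv³)¹ = uv³, (uv³)² = v⁶, (uv³)³ = uv⁹, (uv³)⁴ = v¹², (uv³)⁵ = uv¹⁵, (uv³)⁶ = v, (uv³)⁷ = uv⁴, (uv³)⁸ = v⁷, (uv³)⁹ = uv¹⁰, (uv³)¹⁰ = v¹³, (uv³)¹¹ = uv¹⁶, (uv³)¹² = v², (uv³)¹³ = uv⁵, (uv³)¹⁴ = v⁸, (uv³)¹⁵ = uv¹¹, (uv³)¹⁶ = v¹⁴, (uv³)¹⁷ = u, (uv³)¹⁸ = v³, (uv³)¹⁹ = uv⁶, (uv³)²⁰ = v⁹, (uv³)²¹ = uv¹², (uv³)²² = v¹⁵, (uv³)²³ = uv, (uv³)²⁴ = v⁴, (uv³)²⁵ = uv⁷, (uv³)²⁶ = v¹⁰, (uv³)²⁷ = uv¹³, (uv³)²⁸ = v¹⁶, (uv³)²⁹ = uv², (uv³)³⁰ = v⁵, (uv³)³¹ = uv⁸, (uv³)³² = v¹¹, (uv³)³³ = uv¹⁴, (uv³)³⁴ = e.
The smallest positive k with (uv³)ᵏ = e is 34, so |⟨uv³⟩| = 34.

Answer: 34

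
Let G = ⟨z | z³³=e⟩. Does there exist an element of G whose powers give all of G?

|G| = 33. The element z has order 33 (its powers give 33 distinct elements), so ⟨z⟩ = G and G is cyclic.

Answer: Yes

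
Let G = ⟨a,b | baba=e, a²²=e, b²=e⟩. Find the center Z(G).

An element z ∈ Z(G) iff z commutes with every generator.
For example a¹¹ is central: (a¹¹)·a = a¹² = a·(a¹¹); (a¹¹)·b = a¹¹b = b·(a¹¹).
Whereas a ∉ Z(G) since a·b = ab ≠ a²¹b = b·a.
Checking each of the 44 elements this way gives Z(G) = {e, a¹¹}, of order 2.

Answer: {e, a¹¹}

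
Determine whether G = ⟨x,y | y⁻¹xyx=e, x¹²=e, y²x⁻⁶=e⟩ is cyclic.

Every cyclic group is abelian. But x·y = xy while y·x = x⁵y⁻¹, so x·y ≠ y·x and G is not abelian. Hence G is not cyclic.

Answer: No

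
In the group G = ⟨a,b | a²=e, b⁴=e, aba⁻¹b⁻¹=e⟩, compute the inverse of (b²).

The order of (b²) is 2 (smallest k with (b²)ᵏ = e), so (b²)⁻¹ = (b²)¹ = b².
Check: (b²) · (b²) → (b²) · b² = e, giving e as required.

Answer: b²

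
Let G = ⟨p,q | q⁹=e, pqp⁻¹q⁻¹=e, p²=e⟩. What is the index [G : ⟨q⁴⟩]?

First find ord(q⁴) by computing successive powers:
  (q⁴)¹ = q⁴, (q⁴)² = q⁸, (q⁴)³ = q³, (q⁴)⁴ = q⁷, (q⁴)⁵ = q², (q⁴)⁶ = q⁶, (q⁴)⁷ = q, (q⁴)⁸ = q⁵, (q⁴)⁹ = e.
So |⟨q⁴⟩| = ord(q⁴) = 9. With |G| = 18, by Lagrange [G : ⟨q⁴⟩] = 18/9 = 2.

Answer: 2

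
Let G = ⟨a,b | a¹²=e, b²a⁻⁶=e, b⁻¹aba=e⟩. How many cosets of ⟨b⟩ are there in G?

First find ord(b) by computing successive powers:
  b¹ = b, b² = a⁶, b³ = b⁻¹, b⁴ = e.
So |⟨b⟩| = ord(b) = 4. With |G| = 24, by Lagrange [G : ⟨b⟩] = 24/4 = 6.

Answer: 6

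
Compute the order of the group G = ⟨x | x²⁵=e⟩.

G is generated by a single element, so G is cyclic. The relator gives x²⁵ = e and no smaller power is forced to be e, so the 25 powers {e, x, x², x³, x⁴, x⁵, x⁶, x⁷, x⁸, x⁹, x²², x²³, x²¹, x²⁰, x²⁴, x¹², x¹³, x¹¹, x¹⁰, x¹⁴, x¹⁵, x¹⁶, x¹⁷, x¹⁸, x¹⁹} are distinct. Hence |G| = 25.

Answer: 25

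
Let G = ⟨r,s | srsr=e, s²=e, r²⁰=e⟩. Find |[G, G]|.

G' = [G, G] is generated by all commutators. The generator-pair commutators are: [r, s] = r².
The subgroup they normally generate is {e, r², r⁴, r⁶, r⁸, r¹⁰, r¹², r¹⁴, r¹⁶, r¹⁸}, of order 10.
Check: |G/G'| = 40/10 = 4 is the order of the abelianisation.

Answer: 10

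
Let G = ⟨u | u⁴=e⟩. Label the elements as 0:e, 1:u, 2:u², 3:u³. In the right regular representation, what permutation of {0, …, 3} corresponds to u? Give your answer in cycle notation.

(0 1 2 3)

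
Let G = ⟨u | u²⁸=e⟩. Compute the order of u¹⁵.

Compute successive powers until reaching e:
  (u¹⁵)¹ = u¹⁵, (u¹⁵)² = u², (u¹⁵)³ = u¹⁷, (u¹⁵)⁴ = u⁴, (u¹⁵)⁵ = u¹⁹, (u¹⁵)⁶ = u⁶, (u¹⁵)⁷ = u²¹, (u¹⁵)⁸ = u⁸, (u¹⁵)⁹ = u²³, (u¹⁵)¹⁰ = u¹⁰, (u¹⁵)¹¹ = u²⁵, (u¹⁵)¹² = u¹², (u¹⁵)¹³ = u²⁷, (u¹⁵)¹⁴ = u¹⁴, (u¹⁵)¹⁵ = u, (u¹⁵)¹⁶ = u¹⁶, (u¹⁵)¹⁷ = u³, (u¹⁵)¹⁸ = u¹⁸, (u¹⁵)¹⁹ = u⁵, (u¹⁵)²⁰ = u²⁰, (u¹⁵)²¹ = u⁷, (u¹⁵)²² = u²², (u¹⁵)²³ = u⁹, (u¹⁵)²⁴ = u²⁴, (u¹⁵)²⁵ = u¹¹, (u¹⁵)²⁶ = u²⁶, (u¹⁵)²⁷ = u¹³, (u¹⁵)²⁸ = e.
The smallest positive k with (u¹⁵)ᵏ = e is 28.

Answer: 28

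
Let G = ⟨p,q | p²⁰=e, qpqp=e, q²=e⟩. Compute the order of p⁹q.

Compute successive powers until reaching e:
  (p⁹q)¹ = p⁹q, (p⁹q)² = e.
The smallest positive k with (p⁹q)ᵏ = e is 2.

Answer: 2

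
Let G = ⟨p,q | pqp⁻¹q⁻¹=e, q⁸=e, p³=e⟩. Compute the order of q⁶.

Compute successive powers until reaching e:
  (q⁶)¹ = q⁶, (q⁶)² = q⁴, (q⁶)³ = q², (q⁶)⁴ = e.
The smallest positive k with (q⁶)ᵏ = e is 4.

Answer: 4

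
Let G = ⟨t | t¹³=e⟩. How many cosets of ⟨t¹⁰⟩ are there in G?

First find ord(t¹⁰) by computing successive powers:
  (t¹⁰)¹ = t¹⁰, (t¹⁰)² = t⁷, (t¹⁰)³ = t⁴, (t¹⁰)⁴ = t, (t¹⁰)⁵ = t¹¹, (t¹⁰)⁶ = t⁸, (t¹⁰)⁷ = t⁵, (t¹⁰)⁸ = t², (t¹⁰)⁹ = t¹², (t¹⁰)¹⁰ = t⁹, (t¹⁰)¹¹ = t⁶, (t¹⁰)¹² = t³, (t¹⁰)¹³ = e.
So |⟨t¹⁰⟩| = ord(t¹⁰) = 13. With |G| = 13, by Lagrange [G : ⟨t¹⁰⟩] = 13/13 = 1.

Answer: 1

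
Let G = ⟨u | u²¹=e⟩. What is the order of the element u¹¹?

Compute successive powers until reaching e:
  (u¹¹)¹ = u¹¹, (u¹¹)² = u, (u¹¹)³ = u¹², (u¹¹)⁴ = u², (u¹¹)⁵ = u¹³, (u¹¹)⁶ = u³, (u¹¹)⁷ = u¹⁴, (u¹¹)⁸ = u⁴, (u¹¹)⁹ = u¹⁵, (u¹¹)¹⁰ = u⁵, (u¹¹)¹¹ = u¹⁶, (u¹¹)¹² = u⁶, (u¹¹)¹³ = u¹⁷, (u¹¹)¹⁴ = u⁷, (u¹¹)¹⁵ = u¹⁸, (u¹¹)¹⁶ = u⁸, (u¹¹)¹⁷ = u¹⁹, (u¹¹)¹⁸ = u⁹, (u¹¹)¹⁹ = u²⁰, (u¹¹)²⁰ = u¹⁰, (u¹¹)²¹ = e.
The smallest positive k with (u¹¹)ᵏ = e is 21.

Answer: 21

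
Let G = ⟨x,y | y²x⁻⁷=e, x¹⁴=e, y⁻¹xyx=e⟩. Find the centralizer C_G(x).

⟨x⟩ ⊆ C_G(x) since powers of x commute with x; so |C_G(x)| ≥ |⟨x⟩| = 14.
By orbit–stabilizer, |C_G(x)| = |G| / |conj. class of x| = 28 / 2 = 14.
The 14 elements commuting with x are {e, x, x², x³, x⁴, x⁵, x⁶, x⁷, x⁸, x⁹, x¹⁰, x¹¹, x¹², x¹³}.

Answer: {e, x, x², x³, x⁴, x⁵, x⁶, x⁷, x⁸, x⁹, x¹⁰, x¹¹, x¹², x¹³}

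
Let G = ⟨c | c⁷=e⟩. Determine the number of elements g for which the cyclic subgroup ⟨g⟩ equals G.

G is cyclic of order 7. An element generates G iff its order is 7, and a cyclic group of order 7 has exactly φ(7) = 6 such elements.

Answer: 6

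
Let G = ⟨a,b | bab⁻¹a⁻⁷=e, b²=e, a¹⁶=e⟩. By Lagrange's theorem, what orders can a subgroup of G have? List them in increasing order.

|G| = 32 = 2⁵. By Lagrange's theorem the order of any subgroup divides 32; the divisors of 32 are 1, 2, 4, 8, 16, 32.

Answer: 1, 2, 4, 8, 16, 32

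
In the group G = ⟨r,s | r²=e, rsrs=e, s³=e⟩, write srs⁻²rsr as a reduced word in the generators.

Multiply left to right, reducing at each step:
  s · r = rs²
  (rs²) · s⁻² = r
  r · r = e
  e · s = s
  s · r = rs²

Answer: rs²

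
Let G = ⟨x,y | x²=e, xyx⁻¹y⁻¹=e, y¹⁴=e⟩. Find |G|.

Enumerate words in the generators, reducing via the relations: the distinct elements are
  {e, x, y, xy, y², y³, y⁴, y⁵, y⁶, y⁷, y⁸, y⁹, xy², xy³, xy⁴, xy⁵, xy⁶, xy⁷, xy⁸, xy⁹, y¹², y¹³, y¹¹, y¹⁰, xy¹², xy¹³, xy¹¹, xy¹⁰}.
No further products give new elements, so |G| = 28.

Answer: 28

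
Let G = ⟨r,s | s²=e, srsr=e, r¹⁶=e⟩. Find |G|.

Enumerate words in the generators, reducing via the relations: the distinct elements are
  {e, r, s, rs, r², r³, r⁴, r⁵, r⁶, r⁷, r⁸, r⁹, r²s, r³s, r¹², r¹³, r¹¹, r¹⁰, r¹⁴, r¹⁵, r⁴s, r⁵s, r⁶s, r⁷s, r⁸s, r⁹s, r¹²s, r¹³s, r¹¹s, r¹⁰s, r¹⁴s, r¹⁵s}.
No further products give new elements, so |G| = 32.

Answer: 32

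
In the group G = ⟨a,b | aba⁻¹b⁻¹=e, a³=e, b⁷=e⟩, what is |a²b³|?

Compute successive powers until reaching e:
  (a²b³)¹ = a²b³, (a²b³)² = ab⁶, (a²b³)³ = b², (a²b³)⁴ = a²b⁵, (a²b³)⁵ = ab, (a²b³)⁶ = b⁴, (a²b³)⁷ = a², (a²b³)⁸ = ab³, (a²b³)⁹ = b⁶, (a²b³)¹⁰ = a²b², (a²b³)¹¹ = ab⁵, (a²b³)¹² = b, (a²b³)¹³ = a²b⁴, (a²b³)¹⁴ = a, (a²b³)¹⁵ = b³, (a²b³)¹⁶ = a²b⁶, (a²b³)¹⁷ = ab², (a²b³)¹⁸ = b⁵, (a²b³)¹⁹ = a²b, (a²b³)²⁰ = ab⁴, (a²b³)²¹ = e.
The smallest positive k with (a²b³)ᵏ = e is 21.

Answer: 21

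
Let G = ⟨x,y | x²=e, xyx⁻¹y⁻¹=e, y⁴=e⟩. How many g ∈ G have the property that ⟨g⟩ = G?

⟨g⟩ = G would require ord(g) = |G| = 8, but the maximum element order in G is 4 < 8. So G is not cyclic and no single element generates it: the count is 0.

Answer: 0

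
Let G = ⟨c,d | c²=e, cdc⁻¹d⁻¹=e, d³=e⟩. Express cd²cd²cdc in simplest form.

Multiply left to right, reducing at each step:
  c · d² = cd²
  (cd²) · c = d²
  (d²) · d² = d
  d · c = cd
  (cd) · d = cd²
  (cd²) · c = d²

Answer: d²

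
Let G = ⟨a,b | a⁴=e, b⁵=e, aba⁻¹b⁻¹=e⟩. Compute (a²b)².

Compute successive powers of (a²b), reducing at each step:
  (a²b)²: (a²b) · a² = b;   b · b = b²

Answer: b²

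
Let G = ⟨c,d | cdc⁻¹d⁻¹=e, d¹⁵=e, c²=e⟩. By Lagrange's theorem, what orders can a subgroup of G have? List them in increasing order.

|G| = 30 = 2 · 3 · 5. By Lagrange's theorem the order of any subgroup divides 30; the divisors of 30 are 1, 2, 3, 5, 6, 10, 15, 30.

Answer: 1, 2, 3, 5, 6, 10, 15, 30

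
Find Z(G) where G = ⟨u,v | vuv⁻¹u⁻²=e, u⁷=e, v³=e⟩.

An element z ∈ Z(G) iff z commutes with every generator.
For example e is central: e·u = u = u·e; e·v = v = v·e.
Whereas u ∉ Z(G) since u·v = uv ≠ u²v = v·u.
Checking each of the 21 elements this way gives Z(G) = {e}, of order 1.

Answer: {e}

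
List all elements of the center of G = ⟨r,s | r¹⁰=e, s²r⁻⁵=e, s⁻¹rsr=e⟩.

An element z ∈ Z(G) iff z commutes with every generator.
For example r⁵ is central: (r⁵)·r = r⁶ = r·(r⁵); (r⁵)·s = s⁻¹ = s·(r⁵).
Whereas r ∉ Z(G) since r·s = rs ≠ r⁴s⁻¹ = s·r.
Checking each of the 20 elements this way gives Z(G) = {e, r⁵}, of order 2.

Answer: {e, r⁵}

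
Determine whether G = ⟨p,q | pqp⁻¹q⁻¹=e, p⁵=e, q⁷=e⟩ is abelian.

Each pair of generators commutes: p·q = pq = q·p. Since the generators pairwise commute, every element of G commutes with every other, so G is abelian.

Answer: Yes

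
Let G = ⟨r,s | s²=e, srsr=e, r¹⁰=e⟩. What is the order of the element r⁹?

Compute successive powers until reaching e:
  (r⁹)¹ = r⁹, (r⁹)² = r⁸, (r⁹)³ = r⁷, (r⁹)⁴ = r⁶, (r⁹)⁵ = r⁵, (r⁹)⁶ = r⁴, (r⁹)⁷ = r³, (r⁹)⁸ = r², (r⁹)⁹ = r, (r⁹)¹⁰ = e.
The smallest positive k with (r⁹)ᵏ = e is 10.

Answer: 10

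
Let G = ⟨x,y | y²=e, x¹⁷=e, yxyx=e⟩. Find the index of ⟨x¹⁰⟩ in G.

First find ord(x¹⁰) by computing successive powers:
  (x¹⁰)¹ = x¹⁰, (x¹⁰)² = x³, (x¹⁰)³ = x¹³, (x¹⁰)⁴ = x⁶, (x¹⁰)⁵ = x¹⁶, (x¹⁰)⁶ = x⁹, (x¹⁰)⁷ = x², (x¹⁰)⁸ = x¹², (x¹⁰)⁹ = x⁵, (x¹⁰)¹⁰ = x¹⁵, (x¹⁰)¹¹ = x⁸, (x¹⁰)¹² = x, (x¹⁰)¹³ = x¹¹, (x¹⁰)¹⁴ = x⁴, (x¹⁰)¹⁵ = x¹⁴, (x¹⁰)¹⁶ = x⁷, (x¹⁰)¹⁷ = e.
So |⟨x¹⁰⟩| = ord(x¹⁰) = 17. With |G| = 34, by Lagrange [G : ⟨x¹⁰⟩] = 34/17 = 2.

Answer: 2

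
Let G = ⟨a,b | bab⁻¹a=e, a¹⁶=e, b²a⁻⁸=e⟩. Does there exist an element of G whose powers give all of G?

Every cyclic group is abelian. But a·b = ab while b·a = a⁷b⁻¹, so a·b ≠ b·a and G is not abelian. Hence G is not cyclic.

Answer: No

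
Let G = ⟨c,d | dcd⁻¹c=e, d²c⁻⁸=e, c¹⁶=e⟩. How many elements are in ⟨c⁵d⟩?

|⟨c⁵d⟩| equals the order of c⁵d. Compute successive powers until reaching e:
  (c⁵d)¹ = c⁵d, (c⁵d)² = c⁸, (c⁵d)³ = c⁵d⁻¹, (c⁵d)⁴ = e.
The smallest positive k with (c⁵d)ᵏ = e is 4, so |⟨c⁵d⟩| = 4.

Answer: 4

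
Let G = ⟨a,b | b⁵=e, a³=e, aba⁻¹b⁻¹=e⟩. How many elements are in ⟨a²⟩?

|⟨a²⟩| equals the order of a². Compute successive powers until reaching e:
  (a²)¹ = a², (a²)² = a, (a²)³ = e.
The smallest positive k with (a²)ᵏ = e is 3, so |⟨a²⟩| = 3.

Answer: 3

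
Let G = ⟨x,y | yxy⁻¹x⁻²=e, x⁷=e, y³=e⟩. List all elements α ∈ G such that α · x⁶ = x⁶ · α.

⟨x⁶⟩ ⊆ C_G(x⁶) since powers of x⁶ commute with x⁶; so |C_G(x⁶)| ≥ |⟨x⁶⟩| = 7.
By orbit–stabilizer, |C_G(x⁶)| = |G| / |conj. class of x⁶| = 21 / 3 = 7.
The 7 elements commuting with x⁶ are {e, x, x², x³, x⁴, x⁵, x⁶}.

Answer: {e, x, x², x³, x⁴, x⁵, x⁶}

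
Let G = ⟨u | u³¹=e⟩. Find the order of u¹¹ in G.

Compute successive powers until reaching e:
  (u¹¹)¹ = u¹¹, (u¹¹)² = u²², (u¹¹)³ = u², (u¹¹)⁴ = u¹³, (u¹¹)⁵ = u²⁴, (u¹¹)⁶ = u⁴, (u¹¹)⁷ = u¹⁵, (u¹¹)⁸ = u²⁶, (u¹¹)⁹ = u⁶, (u¹¹)¹⁰ = u¹⁷, (u¹¹)¹¹ = u²⁸, (u¹¹)¹² = u⁸, (u¹¹)¹³ = u¹⁹, (u¹¹)¹⁴ = u³⁰, (u¹¹)¹⁵ = u¹⁰, (u¹¹)¹⁶ = u²¹, (u¹¹)¹⁷ = u, (u¹¹)¹⁸ = u¹², (u¹¹)¹⁹ = u²³, (u¹¹)²⁰ = u³, (u¹¹)²¹ = u¹⁴, (u¹¹)²² = u²⁵, (u¹¹)²³ = u⁵, (u¹¹)²⁴ = u¹⁶, (u¹¹)²⁵ = u²⁷, (u¹¹)²⁶ = u⁷, (u¹¹)²⁷ = u¹⁸, (u¹¹)²⁸ = u²⁹, (u¹¹)²⁹ = u⁹, (u¹¹)³⁰ = u²⁰, (u¹¹)³¹ = e.
The smallest positive k with (u¹¹)ᵏ = e is 31.

Answer: 31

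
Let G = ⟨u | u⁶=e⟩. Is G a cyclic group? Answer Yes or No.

|G| = 6. The element u has order 6 (its powers give 6 distinct elements), so ⟨u⟩ = G and G is cyclic.

Answer: Yes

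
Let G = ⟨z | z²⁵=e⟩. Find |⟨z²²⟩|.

|⟨z²²⟩| equals the order of z²². Compute successive powers until reaching e:
  (z²²)¹ = z²², (z²²)² = z¹⁹, (z²²)³ = z¹⁶, (z²²)⁴ = z¹³, (z²²)⁵ = z¹⁰, (z²²)⁶ = z⁷, (z²²)⁷ = z⁴, (z²²)⁸ = z, (z²²)⁹ = z²³, (z²²)¹⁰ = z²⁰, (z²²)¹¹ = z¹⁷, (z²²)¹² = z¹⁴, (z²²)¹³ = z¹¹, (z²²)¹⁴ = z⁸, (z²²)¹⁵ = z⁵, (z²²)¹⁶ = z², (z²²)¹⁷ = z²⁴, (z²²)¹⁸ = z²¹, (z²²)¹⁹ = z¹⁸, (z²²)²⁰ = z¹⁵, (z²²)²¹ = z¹², (z²²)²² = z⁹, (z²²)²³ = z⁶, (z²²)²⁴ = z³, (z²²)²⁵ = e.
The smallest positive k with (z²²)ᵏ = e is 25, so |⟨z²²⟩| = 25.

Answer: 25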